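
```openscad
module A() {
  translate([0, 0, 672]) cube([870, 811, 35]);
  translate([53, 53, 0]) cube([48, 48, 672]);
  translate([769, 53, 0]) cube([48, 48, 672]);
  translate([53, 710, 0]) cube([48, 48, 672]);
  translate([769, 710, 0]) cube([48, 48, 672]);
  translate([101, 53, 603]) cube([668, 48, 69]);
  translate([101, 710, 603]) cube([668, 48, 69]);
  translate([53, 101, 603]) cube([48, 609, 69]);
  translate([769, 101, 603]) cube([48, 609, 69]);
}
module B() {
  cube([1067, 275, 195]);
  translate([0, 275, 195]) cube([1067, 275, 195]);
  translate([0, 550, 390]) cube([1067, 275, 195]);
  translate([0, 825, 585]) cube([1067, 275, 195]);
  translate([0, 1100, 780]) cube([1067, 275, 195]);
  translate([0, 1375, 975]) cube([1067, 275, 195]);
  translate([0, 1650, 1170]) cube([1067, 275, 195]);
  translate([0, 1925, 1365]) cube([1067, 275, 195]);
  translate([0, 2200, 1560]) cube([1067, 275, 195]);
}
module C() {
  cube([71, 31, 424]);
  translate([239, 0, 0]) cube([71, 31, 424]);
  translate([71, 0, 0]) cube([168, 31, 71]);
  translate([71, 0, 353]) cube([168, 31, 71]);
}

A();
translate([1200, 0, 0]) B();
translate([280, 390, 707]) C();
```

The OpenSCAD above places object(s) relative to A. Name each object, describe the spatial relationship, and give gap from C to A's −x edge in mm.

A is a table. B is a staircase. C is a picture frame. The staircase is on the floor beside the table on its +x side. The picture frame is on top of the table, centred. The gap from the picture frame to the table's −x edge is 280 mm.

The picture frame's min-x is at 280; the table's min-x is 0; gap = 280 mm.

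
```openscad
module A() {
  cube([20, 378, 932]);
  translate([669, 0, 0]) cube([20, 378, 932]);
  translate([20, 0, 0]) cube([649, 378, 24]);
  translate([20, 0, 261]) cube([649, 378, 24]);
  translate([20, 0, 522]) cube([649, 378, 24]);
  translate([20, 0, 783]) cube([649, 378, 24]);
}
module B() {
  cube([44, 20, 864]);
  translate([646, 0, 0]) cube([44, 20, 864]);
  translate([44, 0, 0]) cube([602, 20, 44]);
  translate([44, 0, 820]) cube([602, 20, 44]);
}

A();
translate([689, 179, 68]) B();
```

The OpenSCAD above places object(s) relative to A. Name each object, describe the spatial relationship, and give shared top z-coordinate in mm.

A is a bookshelf. B is a picture frame. The picture frame is beside the bookshelf with their tops flush at z = 932. The shared top z-coordinate is 932 mm.

Both tops at z = 932 mm.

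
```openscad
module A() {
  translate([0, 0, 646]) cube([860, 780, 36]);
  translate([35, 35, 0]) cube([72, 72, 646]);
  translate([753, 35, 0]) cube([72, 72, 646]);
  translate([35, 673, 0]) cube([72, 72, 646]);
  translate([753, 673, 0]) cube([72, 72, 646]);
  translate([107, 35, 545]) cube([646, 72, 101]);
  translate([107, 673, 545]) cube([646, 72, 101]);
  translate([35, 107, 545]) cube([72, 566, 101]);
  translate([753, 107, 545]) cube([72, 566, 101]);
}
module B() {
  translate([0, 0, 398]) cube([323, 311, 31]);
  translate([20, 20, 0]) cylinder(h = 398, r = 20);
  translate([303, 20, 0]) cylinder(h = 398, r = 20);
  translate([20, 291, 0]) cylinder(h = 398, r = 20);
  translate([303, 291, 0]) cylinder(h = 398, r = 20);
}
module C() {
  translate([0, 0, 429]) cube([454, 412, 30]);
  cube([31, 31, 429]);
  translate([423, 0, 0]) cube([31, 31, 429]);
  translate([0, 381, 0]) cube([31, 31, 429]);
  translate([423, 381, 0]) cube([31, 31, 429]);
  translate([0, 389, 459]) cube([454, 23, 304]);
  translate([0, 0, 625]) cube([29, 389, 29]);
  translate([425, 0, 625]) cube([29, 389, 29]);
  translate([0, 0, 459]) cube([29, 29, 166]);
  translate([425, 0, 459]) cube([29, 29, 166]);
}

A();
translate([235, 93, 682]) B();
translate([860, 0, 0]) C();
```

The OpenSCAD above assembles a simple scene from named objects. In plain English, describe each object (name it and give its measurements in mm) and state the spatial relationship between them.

A is a table: top 860 mm (x) × 780 mm (y), 36 mm thick, upper face at z = 682 mm, on four 72×72 mm square legs, each inset 35 mm from the nearest pair of top edges, running from z = 0 to the bottom of the top. Four apron rails, 72 mm thick and 101 mm tall, run between adjacent legs with their top edges flush with the underside of the top and their outer faces flush with the legs' outer faces.

B is a four-legged stool. The seat is 323×311 mm, 31 mm thick, top at z = 429 mm. It stands on four round legs, each 40 mm in diameter, from z = 0 to the seat underside, each leg's axis is inset half a diameter from the nearest pair of seat edges (so the leg's bounding box is flush with the corner).

C is a chair. The seat is a 454×412×30 mm slab with its top at z = 459 mm, on four 31×31 mm corner legs (flush with the seat edges, standing on z = 0). A flat backrest 23 mm thick, 304 mm tall, spans the full seat width and rises from the seat top along its +y edge, rear face flush with the rear of the seat. Two armrests of 29×29 mm section run along each side from the seat's front edge to the front of the backrest, top faces 195 mm above the seat top and outer faces flush with the seat's x-edges; a 29×29 mm post under the front of each armrest stands on the seat at the front corner.

The stool is on top of the table. The chair is against the table's +x side, with their −y faces flush.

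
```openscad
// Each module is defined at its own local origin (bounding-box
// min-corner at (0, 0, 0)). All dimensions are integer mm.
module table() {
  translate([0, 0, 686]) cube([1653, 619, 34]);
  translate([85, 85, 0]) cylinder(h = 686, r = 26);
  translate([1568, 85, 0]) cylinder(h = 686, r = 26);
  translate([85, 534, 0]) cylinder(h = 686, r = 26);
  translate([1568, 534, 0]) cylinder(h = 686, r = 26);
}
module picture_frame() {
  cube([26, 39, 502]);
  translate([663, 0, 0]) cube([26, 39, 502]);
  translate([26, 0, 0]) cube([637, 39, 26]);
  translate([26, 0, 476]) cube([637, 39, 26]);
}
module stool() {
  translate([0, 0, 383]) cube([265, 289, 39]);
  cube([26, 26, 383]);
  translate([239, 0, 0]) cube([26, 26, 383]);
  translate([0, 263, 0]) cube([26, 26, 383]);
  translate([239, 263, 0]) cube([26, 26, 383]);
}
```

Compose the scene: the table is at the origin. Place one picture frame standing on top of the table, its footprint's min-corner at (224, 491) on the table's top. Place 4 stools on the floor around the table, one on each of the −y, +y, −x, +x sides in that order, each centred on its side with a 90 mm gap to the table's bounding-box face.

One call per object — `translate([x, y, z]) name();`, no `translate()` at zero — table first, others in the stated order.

table();
translate([224, 491, 720]) picture_frame();
translate([694, -379, 0]) stool();
translate([694, 709, 0]) stool();
translate([-355, 165, 0]) stool();
translate([1743, 165, 0]) stool();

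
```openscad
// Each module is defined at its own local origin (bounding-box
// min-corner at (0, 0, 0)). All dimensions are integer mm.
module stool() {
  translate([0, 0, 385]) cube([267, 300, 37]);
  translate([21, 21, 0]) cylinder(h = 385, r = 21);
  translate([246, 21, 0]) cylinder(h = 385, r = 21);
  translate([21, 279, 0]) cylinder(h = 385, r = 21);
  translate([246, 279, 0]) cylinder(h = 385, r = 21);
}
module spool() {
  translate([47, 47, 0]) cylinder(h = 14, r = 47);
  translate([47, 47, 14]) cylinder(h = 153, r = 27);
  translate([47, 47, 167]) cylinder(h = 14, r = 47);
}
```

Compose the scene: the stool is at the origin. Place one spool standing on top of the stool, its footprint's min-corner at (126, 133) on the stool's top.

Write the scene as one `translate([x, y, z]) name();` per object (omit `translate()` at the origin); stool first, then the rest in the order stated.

stool();
translate([126, 133, 422]) spool();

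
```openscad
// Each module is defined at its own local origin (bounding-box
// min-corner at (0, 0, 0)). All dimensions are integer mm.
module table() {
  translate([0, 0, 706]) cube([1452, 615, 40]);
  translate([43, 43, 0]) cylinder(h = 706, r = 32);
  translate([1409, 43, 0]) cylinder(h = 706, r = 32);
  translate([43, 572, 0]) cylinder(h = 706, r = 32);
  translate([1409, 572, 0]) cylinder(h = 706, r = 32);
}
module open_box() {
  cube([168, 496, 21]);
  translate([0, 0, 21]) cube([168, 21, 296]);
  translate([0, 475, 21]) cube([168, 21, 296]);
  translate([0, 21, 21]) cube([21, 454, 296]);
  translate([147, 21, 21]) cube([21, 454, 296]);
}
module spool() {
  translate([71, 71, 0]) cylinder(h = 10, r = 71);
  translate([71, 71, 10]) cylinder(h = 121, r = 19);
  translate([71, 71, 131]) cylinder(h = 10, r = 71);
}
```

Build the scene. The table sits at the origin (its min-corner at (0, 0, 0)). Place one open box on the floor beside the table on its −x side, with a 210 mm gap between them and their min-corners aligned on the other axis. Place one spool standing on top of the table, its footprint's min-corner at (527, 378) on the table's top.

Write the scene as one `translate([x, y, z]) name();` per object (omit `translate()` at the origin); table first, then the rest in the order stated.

table();
translate([-378, 0, 0]) open_box();
translate([527, 378, 746]) spool();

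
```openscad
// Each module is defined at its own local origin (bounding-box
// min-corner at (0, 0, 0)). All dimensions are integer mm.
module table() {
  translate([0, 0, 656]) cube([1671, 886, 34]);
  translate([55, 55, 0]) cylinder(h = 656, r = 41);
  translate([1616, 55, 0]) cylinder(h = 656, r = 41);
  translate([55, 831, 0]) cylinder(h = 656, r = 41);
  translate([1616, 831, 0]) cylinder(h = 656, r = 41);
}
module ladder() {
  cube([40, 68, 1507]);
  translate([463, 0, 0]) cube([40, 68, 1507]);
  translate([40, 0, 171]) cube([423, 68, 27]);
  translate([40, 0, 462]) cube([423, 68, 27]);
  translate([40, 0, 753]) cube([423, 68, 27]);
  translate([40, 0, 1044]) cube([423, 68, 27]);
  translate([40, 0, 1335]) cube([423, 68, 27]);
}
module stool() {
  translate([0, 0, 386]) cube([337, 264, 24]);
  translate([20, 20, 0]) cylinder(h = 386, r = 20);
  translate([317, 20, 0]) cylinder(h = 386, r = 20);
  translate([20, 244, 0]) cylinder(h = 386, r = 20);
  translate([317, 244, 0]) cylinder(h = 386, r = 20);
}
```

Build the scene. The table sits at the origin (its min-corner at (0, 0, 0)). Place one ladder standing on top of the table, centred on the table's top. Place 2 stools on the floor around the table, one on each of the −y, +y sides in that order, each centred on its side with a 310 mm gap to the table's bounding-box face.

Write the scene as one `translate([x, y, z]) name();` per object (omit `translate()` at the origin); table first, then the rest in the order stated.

table();
translate([584, 409, 690]) ladder();
translate([667, -574, 0]) stool();
translate([667, 1196, 0]) stool();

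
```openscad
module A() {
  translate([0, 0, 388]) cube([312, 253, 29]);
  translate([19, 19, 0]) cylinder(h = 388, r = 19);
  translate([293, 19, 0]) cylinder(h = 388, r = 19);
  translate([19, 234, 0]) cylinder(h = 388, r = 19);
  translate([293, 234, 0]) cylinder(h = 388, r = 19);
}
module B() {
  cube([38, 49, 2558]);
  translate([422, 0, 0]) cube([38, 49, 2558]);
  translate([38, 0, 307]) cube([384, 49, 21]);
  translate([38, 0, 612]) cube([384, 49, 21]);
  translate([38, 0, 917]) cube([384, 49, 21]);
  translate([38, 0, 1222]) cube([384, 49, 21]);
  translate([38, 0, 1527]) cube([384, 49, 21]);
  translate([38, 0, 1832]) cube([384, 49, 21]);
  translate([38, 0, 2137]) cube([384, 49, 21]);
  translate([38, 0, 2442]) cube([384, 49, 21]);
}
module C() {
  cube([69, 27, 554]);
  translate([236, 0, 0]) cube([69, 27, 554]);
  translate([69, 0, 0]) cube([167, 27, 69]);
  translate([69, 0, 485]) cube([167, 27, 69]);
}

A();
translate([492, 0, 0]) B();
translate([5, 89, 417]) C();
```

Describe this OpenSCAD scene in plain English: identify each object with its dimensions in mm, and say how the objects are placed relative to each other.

A is a four-legged stool. The seat is 312×253 mm, 29 mm thick, top at z = 417 mm. It stands on four round legs, each 38 mm in diameter, from z = 0 to the seat underside, each leg's axis is inset half a diameter from the nearest pair of seat edges (so the leg's bounding box is flush with the corner).

B is a wooden ladder with two side rails of 38×49 mm section and 2558 mm height, set 460 mm apart overall. Between them run 8 rectangular rungs (49 mm deep, 21 mm thick), front faces flush with the rails' −y face. The bottom of the first rung is 307 mm above the floor and each subsequent rung is 305 mm higher than the one below.

C is a rectangular picture frame lying in the x–z plane (depth along y). The opening is 167 mm wide (x) by 416 mm tall (z), surrounded by a border 69 mm wide on all four sides. The frame is 27 mm deep and is made of two full-height vertical stiles with two horizontal rails fitted between them.

The ladder is on the floor beside the stool on its +x side. The picture frame is on top of the stool.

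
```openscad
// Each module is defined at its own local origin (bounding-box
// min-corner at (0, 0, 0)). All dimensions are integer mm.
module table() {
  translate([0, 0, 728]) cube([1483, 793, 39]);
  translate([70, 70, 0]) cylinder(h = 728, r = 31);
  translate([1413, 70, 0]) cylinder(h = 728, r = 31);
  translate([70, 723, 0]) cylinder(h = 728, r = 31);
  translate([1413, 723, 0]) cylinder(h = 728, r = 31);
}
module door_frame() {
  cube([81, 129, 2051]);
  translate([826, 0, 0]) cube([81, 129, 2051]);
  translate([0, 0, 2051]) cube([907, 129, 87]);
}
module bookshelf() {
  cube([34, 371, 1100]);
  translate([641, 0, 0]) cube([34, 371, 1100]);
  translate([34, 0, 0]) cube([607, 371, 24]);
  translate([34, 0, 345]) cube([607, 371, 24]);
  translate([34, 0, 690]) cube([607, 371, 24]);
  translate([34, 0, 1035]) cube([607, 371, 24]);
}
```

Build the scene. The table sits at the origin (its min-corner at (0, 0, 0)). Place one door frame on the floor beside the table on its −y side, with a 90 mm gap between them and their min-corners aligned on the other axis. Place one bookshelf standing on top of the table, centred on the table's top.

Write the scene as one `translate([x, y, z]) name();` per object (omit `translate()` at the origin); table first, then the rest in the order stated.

table();
translate([0, -219, 0]) door_frame();
translate([404, 211, 767]) bookshelf();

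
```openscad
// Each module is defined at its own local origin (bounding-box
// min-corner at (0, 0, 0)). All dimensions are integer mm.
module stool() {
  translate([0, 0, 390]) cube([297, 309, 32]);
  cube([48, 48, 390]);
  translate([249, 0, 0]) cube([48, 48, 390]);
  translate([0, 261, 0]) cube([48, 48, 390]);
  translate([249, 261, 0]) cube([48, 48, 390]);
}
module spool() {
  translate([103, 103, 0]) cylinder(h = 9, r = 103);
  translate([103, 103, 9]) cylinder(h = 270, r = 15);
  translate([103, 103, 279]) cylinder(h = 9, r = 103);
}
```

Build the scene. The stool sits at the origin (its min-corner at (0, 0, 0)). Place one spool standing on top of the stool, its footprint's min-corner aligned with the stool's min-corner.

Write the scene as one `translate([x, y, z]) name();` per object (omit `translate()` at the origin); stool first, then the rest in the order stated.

stool();
translate([0, 0, 422]) spool();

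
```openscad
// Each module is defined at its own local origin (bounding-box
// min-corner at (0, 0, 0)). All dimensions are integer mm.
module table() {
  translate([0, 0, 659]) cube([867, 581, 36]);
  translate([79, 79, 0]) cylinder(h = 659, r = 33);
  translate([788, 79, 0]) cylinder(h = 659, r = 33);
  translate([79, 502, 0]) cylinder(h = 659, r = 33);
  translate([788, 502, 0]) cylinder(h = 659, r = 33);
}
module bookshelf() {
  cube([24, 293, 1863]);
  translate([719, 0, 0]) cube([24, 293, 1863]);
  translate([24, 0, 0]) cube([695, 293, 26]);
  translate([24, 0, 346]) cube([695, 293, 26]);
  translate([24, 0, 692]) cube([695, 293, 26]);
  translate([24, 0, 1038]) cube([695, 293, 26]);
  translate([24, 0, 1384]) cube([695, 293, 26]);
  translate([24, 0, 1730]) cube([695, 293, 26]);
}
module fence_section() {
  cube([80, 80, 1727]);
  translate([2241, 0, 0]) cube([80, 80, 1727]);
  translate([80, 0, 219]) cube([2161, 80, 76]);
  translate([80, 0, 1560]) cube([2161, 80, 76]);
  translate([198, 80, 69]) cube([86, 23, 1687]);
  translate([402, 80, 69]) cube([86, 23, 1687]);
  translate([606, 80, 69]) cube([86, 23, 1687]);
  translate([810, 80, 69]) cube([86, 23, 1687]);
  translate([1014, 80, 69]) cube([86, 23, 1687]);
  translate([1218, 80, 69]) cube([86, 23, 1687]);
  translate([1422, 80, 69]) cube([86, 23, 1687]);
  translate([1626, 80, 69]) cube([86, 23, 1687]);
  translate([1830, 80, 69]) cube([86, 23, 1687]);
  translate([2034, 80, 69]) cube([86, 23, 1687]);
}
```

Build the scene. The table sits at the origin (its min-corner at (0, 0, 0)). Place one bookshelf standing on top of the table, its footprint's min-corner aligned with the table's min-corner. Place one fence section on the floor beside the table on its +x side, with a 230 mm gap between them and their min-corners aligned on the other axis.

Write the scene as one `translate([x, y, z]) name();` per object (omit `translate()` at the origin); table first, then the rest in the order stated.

table();
translate([0, 0, 695]) bookshelf();
translate([1097, 0, 0]) fence_section();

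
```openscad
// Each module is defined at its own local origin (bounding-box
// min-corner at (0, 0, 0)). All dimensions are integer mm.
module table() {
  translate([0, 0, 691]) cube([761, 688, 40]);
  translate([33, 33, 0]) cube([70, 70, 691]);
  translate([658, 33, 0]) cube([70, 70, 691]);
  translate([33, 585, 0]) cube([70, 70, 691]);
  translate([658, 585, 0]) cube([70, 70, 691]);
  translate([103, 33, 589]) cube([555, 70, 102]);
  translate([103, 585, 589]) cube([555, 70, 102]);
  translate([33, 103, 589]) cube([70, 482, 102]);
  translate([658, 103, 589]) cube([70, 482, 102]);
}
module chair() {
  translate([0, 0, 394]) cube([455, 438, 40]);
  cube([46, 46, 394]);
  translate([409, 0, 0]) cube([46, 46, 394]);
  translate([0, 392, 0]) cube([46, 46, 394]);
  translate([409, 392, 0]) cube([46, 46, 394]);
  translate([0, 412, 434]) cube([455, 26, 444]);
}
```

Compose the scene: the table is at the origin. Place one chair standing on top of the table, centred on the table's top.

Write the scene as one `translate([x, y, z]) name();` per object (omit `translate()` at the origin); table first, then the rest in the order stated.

table();
translate([153, 125, 731]) chair();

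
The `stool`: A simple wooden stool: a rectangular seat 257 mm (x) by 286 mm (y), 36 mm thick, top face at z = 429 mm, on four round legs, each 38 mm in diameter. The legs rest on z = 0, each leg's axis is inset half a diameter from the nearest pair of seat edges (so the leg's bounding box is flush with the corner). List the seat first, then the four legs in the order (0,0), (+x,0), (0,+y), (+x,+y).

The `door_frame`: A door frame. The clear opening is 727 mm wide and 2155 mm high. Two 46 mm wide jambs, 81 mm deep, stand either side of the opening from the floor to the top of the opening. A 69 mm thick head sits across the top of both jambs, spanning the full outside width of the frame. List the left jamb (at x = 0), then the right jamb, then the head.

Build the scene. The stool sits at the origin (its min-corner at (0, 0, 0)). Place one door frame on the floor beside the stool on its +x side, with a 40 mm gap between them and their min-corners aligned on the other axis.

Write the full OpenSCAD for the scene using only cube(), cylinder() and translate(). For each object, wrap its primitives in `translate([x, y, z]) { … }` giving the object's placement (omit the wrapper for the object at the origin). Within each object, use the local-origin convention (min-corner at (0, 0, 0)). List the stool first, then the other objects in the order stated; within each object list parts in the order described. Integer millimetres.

translate([0, 0, 393]) cube([257, 286, 36]);
translate([19, 19, 0]) cylinder(h = 393, r = 19);
translate([238, 19, 0]) cylinder(h = 393, r = 19);
translate([19, 267, 0]) cylinder(h = 393, r = 19);
translate([238, 267, 0]) cylinder(h = 393, r = 19);
translate([297, 0, 0]) {
  cube([46, 81, 2155]);
  translate([773, 0, 0]) cube([46, 81, 2155]);
  translate([0, 0, 2155]) cube([819, 81, 69]);
}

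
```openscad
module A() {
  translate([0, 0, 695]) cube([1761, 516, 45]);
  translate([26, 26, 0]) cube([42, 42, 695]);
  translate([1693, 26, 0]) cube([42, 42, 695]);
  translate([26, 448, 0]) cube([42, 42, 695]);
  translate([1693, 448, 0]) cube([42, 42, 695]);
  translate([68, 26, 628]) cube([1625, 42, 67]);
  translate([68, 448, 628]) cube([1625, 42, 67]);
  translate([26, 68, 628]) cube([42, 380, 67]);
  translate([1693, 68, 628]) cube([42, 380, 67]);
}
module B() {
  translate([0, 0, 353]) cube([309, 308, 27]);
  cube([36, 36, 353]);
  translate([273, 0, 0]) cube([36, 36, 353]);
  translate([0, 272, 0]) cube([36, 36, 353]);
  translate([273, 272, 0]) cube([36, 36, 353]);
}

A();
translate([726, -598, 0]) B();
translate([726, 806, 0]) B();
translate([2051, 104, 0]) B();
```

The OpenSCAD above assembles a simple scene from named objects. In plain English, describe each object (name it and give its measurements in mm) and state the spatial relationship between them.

A is a table with a 1761×516 mm rectangular top, 45 mm thick, top surface at z = 740 mm, supported by four 42×42 mm square legs, each inset 26 mm from the nearest pair of top edges, running from the floor. Four apron rails, 42 mm thick and 67 mm tall, run between adjacent legs with their top edges flush with the underside of the top and their outer faces flush with the legs' outer faces.

B is a simple wooden stool: a rectangular seat 309 mm (x) by 308 mm (y), 27 mm thick, top face at z = 380 mm, on four square legs, each 36×36 mm in cross-section. The legs rest on z = 0, each flush with a corner of the seat.

Three stools sit around the table at the −y, +y, +x sides.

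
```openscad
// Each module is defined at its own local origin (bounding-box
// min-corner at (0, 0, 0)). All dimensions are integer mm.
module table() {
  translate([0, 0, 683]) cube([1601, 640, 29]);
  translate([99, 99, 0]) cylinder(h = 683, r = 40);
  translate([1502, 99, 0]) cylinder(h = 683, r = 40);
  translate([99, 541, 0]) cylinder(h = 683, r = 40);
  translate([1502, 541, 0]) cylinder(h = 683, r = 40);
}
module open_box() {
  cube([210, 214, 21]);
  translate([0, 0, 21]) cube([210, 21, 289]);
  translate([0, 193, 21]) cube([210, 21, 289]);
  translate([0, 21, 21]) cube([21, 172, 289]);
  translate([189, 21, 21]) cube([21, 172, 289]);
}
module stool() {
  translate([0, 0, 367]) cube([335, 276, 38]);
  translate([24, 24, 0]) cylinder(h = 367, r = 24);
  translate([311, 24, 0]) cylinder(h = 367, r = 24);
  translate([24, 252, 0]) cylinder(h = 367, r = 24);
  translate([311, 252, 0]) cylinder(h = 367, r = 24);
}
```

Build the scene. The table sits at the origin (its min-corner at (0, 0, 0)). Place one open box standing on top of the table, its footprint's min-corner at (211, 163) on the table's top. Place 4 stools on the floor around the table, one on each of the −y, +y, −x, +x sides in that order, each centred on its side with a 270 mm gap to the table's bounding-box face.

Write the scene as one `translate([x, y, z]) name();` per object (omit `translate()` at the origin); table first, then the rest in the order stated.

table();
translate([211, 163, 712]) open_box();
translate([633, -546, 0]) stool();
translate([633, 910, 0]) stool();
translate([-605, 182, 0]) stool();
translate([1871, 182, 0]) stool();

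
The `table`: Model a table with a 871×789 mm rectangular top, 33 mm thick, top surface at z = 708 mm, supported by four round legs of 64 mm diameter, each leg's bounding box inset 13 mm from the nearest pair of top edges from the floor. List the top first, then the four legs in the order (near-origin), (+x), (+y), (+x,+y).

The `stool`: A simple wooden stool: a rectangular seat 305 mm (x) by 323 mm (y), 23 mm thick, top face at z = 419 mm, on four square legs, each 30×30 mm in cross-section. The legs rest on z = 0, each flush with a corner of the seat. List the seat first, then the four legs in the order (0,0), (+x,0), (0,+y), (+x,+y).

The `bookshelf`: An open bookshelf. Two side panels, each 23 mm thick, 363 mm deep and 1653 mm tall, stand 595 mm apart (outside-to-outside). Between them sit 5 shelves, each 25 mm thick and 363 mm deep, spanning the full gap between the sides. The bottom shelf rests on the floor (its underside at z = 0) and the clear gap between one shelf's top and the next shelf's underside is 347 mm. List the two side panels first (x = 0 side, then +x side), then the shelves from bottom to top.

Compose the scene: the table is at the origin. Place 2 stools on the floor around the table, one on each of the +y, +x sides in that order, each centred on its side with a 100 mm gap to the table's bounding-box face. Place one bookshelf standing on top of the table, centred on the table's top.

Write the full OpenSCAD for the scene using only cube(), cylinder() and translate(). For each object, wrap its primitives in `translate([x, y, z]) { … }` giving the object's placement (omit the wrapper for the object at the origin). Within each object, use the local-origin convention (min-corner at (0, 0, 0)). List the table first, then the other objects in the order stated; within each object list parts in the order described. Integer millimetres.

translate([0, 0, 675]) cube([871, 789, 33]);
translate([45, 45, 0]) cylinder(h = 675, r = 32);
translate([826, 45, 0]) cylinder(h = 675, r = 32);
translate([45, 744, 0]) cylinder(h = 675, r = 32);
translate([826, 744, 0]) cylinder(h = 675, r = 32);
translate([283, 889, 0]) {
  translate([0, 0, 396]) cube([305, 323, 23]);
  cube([30, 30, 396]);
  translate([275, 0, 0]) cube([30, 30, 396]);
  translate([0, 293, 0]) cube([30, 30, 396]);
  translate([275, 293, 0]) cube([30, 30, 396]);
}
translate([971, 233, 0]) {
  translate([0, 0, 396]) cube([305, 323, 23]);
  cube([30, 30, 396]);
  translate([275, 0, 0]) cube([30, 30, 396]);
  translate([0, 293, 0]) cube([30, 30, 396]);
  translate([275, 293, 0]) cube([30, 30, 396]);
}
translate([138, 213, 708]) {
  cube([23, 363, 1653]);
  translate([572, 0, 0]) cube([23, 363, 1653]);
  translate([23, 0, 0]) cube([549, 363, 25]);
  translate([23, 0, 372]) cube([549, 363, 25]);
  translate([23, 0, 744]) cube([549, 363, 25]);
  translate([23, 0, 1116]) cube([549, 363, 25]);
  translate([23, 0, 1488]) cube([549, 363, 25]);
}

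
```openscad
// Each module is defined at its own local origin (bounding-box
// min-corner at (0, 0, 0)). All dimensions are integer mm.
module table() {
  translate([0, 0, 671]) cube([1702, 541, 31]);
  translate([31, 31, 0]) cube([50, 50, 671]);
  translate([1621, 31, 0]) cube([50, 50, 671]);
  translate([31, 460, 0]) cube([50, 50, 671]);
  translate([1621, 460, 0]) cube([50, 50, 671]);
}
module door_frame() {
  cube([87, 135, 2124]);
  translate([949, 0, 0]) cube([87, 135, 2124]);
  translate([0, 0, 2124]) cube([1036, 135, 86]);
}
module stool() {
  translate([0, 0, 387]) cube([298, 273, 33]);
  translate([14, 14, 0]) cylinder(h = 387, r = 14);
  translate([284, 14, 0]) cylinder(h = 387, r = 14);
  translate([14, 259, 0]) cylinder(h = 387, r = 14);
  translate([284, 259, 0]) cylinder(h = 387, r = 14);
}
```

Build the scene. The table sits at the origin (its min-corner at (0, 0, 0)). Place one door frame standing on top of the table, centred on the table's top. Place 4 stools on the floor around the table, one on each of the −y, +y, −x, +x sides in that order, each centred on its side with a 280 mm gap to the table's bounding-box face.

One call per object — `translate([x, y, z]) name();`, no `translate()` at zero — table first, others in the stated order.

table();
translate([333, 203, 702]) door_frame();
translate([702, -553, 0]) stool();
translate([702, 821, 0]) stool();
translate([-578, 134, 0]) stool();
translate([1982, 134, 0]) stool();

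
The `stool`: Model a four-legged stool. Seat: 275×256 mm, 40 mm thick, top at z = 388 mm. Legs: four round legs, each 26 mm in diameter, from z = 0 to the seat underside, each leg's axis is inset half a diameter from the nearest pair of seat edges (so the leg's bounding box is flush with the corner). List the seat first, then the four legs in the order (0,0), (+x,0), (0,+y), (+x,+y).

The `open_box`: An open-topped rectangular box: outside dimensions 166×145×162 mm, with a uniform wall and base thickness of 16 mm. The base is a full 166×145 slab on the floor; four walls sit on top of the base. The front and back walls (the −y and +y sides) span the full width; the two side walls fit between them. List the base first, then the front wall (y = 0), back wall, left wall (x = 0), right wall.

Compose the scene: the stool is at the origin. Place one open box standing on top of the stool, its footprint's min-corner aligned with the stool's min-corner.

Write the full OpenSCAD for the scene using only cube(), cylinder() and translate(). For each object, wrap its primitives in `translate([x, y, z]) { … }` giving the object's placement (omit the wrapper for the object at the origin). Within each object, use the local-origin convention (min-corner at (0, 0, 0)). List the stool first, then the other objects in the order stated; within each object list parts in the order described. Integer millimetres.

translate([0, 0, 348]) cube([275, 256, 40]);
translate([13, 13, 0]) cylinder(h = 348, r = 13);
translate([262, 13, 0]) cylinder(h = 348, r = 13);
translate([13, 243, 0]) cylinder(h = 348, r = 13);
translate([262, 243, 0]) cylinder(h = 348, r = 13);
translate([0, 0, 388]) {
  cube([166, 145, 16]);
  translate([0, 0, 16]) cube([166, 16, 146]);
  translate([0, 129, 16]) cube([166, 16, 146]);
  translate([0, 16, 16]) cube([16, 113, 146]);
  translate([150, 16, 16]) cube([16, 113, 146]);
}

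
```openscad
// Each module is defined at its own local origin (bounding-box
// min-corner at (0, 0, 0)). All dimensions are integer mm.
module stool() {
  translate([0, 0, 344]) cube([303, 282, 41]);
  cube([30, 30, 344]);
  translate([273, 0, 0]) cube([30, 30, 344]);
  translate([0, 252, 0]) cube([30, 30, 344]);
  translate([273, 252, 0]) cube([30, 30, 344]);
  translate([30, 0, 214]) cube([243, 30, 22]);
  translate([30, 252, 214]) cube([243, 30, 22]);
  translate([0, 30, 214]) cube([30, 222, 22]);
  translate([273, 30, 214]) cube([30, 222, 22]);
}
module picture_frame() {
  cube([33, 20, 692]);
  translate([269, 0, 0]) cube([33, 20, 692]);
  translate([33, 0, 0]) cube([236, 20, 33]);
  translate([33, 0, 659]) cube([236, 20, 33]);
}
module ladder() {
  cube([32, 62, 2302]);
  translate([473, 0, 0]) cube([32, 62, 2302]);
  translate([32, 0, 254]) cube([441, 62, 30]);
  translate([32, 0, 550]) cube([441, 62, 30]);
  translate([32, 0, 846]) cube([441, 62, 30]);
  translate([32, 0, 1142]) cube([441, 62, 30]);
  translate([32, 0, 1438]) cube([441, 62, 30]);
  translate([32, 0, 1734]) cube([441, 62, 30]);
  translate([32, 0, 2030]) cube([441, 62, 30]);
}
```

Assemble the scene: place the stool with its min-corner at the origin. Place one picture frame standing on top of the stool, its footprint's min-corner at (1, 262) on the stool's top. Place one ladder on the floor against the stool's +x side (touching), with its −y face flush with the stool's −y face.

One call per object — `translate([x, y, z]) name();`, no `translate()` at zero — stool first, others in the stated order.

stool();
translate([1, 262, 385]) picture_frame();
translate([303, 0, 0]) ladder();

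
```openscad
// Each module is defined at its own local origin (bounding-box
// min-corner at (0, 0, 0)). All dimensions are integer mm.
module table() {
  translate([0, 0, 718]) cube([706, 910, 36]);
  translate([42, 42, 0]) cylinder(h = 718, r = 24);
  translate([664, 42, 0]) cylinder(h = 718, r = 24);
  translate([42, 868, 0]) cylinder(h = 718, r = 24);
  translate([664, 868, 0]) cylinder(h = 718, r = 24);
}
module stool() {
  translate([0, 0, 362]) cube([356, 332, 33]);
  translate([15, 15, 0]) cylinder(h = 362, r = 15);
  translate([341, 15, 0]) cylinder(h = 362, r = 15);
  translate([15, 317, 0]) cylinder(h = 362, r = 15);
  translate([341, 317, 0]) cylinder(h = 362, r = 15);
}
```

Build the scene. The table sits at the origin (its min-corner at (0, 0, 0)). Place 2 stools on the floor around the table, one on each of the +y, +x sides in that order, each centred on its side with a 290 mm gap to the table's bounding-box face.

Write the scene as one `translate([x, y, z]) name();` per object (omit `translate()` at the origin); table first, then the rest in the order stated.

table();
translate([175, 1200, 0]) stool();
translate([996, 289, 0]) stool();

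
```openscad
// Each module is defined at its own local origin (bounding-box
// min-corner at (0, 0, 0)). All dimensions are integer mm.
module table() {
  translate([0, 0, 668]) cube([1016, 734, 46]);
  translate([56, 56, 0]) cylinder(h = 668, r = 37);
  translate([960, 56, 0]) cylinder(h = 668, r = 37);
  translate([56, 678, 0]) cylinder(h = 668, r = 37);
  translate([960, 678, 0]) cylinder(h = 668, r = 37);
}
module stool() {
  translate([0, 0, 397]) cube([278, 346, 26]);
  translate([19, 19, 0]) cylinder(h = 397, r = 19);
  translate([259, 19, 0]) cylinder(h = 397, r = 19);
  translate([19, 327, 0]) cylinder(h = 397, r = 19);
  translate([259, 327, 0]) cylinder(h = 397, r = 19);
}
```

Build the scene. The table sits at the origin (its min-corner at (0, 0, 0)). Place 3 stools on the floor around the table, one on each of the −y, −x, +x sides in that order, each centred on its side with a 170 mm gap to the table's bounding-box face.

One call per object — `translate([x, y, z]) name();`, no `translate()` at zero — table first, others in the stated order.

table();
translate([369, -516, 0]) stool();
translate([-448, 194, 0]) stool();
translate([1186, 194, 0]) stool();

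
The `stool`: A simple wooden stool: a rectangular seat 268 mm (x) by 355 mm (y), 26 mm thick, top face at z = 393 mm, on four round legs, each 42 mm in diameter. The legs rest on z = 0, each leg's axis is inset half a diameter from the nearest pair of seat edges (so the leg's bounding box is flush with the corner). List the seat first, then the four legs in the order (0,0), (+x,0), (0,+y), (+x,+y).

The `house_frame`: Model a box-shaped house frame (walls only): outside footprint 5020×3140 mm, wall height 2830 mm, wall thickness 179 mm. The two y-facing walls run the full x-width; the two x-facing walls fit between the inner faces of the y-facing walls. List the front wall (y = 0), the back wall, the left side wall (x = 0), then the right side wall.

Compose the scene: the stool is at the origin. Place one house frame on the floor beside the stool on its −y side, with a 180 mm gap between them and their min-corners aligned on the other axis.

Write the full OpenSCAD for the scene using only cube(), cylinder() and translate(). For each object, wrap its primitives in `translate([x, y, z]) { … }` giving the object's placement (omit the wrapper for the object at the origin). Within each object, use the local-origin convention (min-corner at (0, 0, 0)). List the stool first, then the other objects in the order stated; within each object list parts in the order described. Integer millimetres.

translate([0, 0, 367]) cube([268, 355, 26]);
translate([21, 21, 0]) cylinder(h = 367, r = 21);
translate([247, 21, 0]) cylinder(h = 367, r = 21);
translate([21, 334, 0]) cylinder(h = 367, r = 21);
translate([247, 334, 0]) cylinder(h = 367, r = 21);
translate([0, -3320, 0]) {
  cube([5020, 179, 2830]);
  translate([0, 2961, 0]) cube([5020, 179, 2830]);
  translate([0, 179, 0]) cube([179, 2782, 2830]);
  translate([4841, 179, 0]) cube([179, 2782, 2830]);
}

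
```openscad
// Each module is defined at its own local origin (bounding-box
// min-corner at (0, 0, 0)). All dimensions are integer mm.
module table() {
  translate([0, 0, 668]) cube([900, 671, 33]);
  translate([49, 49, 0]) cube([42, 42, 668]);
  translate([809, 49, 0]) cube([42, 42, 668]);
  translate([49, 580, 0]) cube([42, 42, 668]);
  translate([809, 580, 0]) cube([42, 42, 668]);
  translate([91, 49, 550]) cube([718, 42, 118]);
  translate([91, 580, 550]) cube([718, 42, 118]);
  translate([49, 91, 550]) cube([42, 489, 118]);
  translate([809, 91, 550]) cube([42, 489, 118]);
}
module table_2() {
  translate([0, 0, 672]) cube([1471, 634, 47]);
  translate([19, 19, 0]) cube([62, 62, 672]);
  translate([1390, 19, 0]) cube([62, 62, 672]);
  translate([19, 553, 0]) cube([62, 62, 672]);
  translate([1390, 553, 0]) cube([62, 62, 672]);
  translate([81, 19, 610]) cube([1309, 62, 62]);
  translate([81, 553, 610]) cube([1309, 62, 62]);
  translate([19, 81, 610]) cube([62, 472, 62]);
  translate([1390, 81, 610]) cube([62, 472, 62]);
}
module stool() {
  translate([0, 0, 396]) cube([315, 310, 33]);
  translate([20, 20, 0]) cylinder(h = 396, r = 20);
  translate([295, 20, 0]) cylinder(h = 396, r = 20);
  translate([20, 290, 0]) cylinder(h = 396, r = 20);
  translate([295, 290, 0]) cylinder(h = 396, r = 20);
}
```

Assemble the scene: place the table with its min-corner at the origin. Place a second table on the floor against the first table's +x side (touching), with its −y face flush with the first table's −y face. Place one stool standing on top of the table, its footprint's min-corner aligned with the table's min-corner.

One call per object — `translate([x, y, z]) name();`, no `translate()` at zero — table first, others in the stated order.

table();
translate([900, 0, 0]) table_2();
translate([0, 0, 701]) stool();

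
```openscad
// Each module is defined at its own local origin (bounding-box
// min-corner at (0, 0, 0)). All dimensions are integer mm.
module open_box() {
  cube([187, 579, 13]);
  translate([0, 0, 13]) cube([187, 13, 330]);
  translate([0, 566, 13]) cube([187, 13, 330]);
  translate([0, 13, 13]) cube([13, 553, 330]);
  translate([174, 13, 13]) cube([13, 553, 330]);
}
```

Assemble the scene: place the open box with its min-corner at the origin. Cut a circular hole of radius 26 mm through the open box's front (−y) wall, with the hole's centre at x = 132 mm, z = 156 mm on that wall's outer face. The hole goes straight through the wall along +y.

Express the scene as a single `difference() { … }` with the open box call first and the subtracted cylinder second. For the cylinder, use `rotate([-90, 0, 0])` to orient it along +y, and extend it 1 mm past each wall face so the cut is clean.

difference() {
  open_box();
  translate([132, -1, 156]) rotate([-90, 0, 0]) cylinder(h = 15, r = 26);
}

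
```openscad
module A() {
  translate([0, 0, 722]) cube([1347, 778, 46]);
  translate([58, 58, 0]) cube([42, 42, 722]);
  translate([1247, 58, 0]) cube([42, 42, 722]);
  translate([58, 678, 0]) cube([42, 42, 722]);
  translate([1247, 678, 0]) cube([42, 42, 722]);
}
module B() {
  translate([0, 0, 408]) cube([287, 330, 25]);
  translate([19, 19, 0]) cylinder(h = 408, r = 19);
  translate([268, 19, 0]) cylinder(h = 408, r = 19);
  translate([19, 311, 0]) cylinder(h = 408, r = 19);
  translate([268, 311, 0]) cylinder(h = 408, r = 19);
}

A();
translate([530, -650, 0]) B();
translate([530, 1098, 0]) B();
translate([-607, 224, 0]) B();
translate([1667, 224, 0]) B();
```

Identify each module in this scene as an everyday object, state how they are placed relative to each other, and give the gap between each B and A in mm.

A is a table. B is a stool. Four stools sit around the table at the −y, +y, −x, +x sides. The gap between each stool and the table is 320 mm.

Each stool's nearest face is 320 mm from the table's bounding box.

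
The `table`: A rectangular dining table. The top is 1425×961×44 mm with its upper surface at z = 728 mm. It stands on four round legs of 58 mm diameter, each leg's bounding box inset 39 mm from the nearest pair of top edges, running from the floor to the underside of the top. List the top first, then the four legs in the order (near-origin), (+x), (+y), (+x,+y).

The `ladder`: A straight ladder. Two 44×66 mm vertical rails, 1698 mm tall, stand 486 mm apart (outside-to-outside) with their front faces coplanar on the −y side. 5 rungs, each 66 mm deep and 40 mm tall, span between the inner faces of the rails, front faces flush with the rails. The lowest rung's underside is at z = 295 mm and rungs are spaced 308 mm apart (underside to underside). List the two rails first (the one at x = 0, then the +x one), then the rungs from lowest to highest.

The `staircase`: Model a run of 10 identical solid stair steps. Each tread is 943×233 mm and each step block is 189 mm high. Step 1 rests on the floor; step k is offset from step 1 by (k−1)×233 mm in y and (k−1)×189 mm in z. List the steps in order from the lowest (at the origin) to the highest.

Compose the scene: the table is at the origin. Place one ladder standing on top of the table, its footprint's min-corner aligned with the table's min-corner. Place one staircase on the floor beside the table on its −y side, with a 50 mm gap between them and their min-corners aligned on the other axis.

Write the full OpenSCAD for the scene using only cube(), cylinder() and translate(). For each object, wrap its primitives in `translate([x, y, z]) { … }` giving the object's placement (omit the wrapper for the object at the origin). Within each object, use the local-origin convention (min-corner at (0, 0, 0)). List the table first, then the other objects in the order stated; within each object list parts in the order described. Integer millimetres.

translate([0, 0, 684]) cube([1425, 961, 44]);
translate([68, 68, 0]) cylinder(h = 684, r = 29);
translate([1357, 68, 0]) cylinder(h = 684, r = 29);
translate([68, 893, 0]) cylinder(h = 684, r = 29);
translate([1357, 893, 0]) cylinder(h = 684, r = 29);
translate([0, 0, 728]) {
  cube([44, 66, 1698]);
  translate([442, 0, 0]) cube([44, 66, 1698]);
  translate([44, 0, 295]) cube([398, 66, 40]);
  translate([44, 0, 603]) cube([398, 66, 40]);
  translate([44, 0, 911]) cube([398, 66, 40]);
  translate([44, 0, 1219]) cube([398, 66, 40]);
  translate([44, 0, 1527]) cube([398, 66, 40]);
}
translate([0, -2380, 0]) {
  cube([943, 233, 189]);
  translate([0, 233, 189]) cube([943, 233, 189]);
  translate([0, 466, 378]) cube([943, 233, 189]);
  translate([0, 699, 567]) cube([943, 233, 189]);
  translate([0, 932, 756]) cube([943, 233, 189]);
  translate([0, 1165, 945]) cube([943, 233, 189]);
  translate([0, 1398, 1134]) cube([943, 233, 189]);
  translate([0, 1631, 1323]) cube([943, 233, 189]);
  translate([0, 1864, 1512]) cube([943, 233, 189]);
  translate([0, 2097, 1701]) cube([943, 233, 189]);
}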